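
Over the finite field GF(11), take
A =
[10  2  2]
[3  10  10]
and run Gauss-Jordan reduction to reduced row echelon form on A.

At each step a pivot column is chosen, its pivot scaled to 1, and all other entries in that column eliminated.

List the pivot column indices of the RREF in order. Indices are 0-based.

pivot columns: 0, 1

step 1: normalize row 0 (÷10) = (1, 9, 9)
  row 1: subtract 3×row0 = (0, 5, 5)
step 2: normalize row 1 (÷5) = (0, 1, 1)
  row 0: subtract 9×row1 = (1, 0, 0)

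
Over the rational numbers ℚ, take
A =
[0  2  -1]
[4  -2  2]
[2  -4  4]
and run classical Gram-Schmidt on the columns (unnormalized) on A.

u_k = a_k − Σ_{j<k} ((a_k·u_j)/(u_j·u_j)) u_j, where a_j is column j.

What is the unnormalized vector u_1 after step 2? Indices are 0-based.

Step 1: u_0 = a_0 = (0, 4, 2).
Step 2: u_1 = a_1 − (-4/5)·u_0 = (2, 6/5, -12/5).

u_1 = (2, 6/5, -12/5)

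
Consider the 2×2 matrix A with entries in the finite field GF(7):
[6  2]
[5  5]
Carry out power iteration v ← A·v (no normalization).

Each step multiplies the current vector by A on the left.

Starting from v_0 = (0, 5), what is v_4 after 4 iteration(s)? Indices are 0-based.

v_0 = (0, 5).
v_1 = A·v_0 = (3, 4).
v_2 = A·v_1 = (5, 0).
v_3 = A·v_2 = (2, 4).
v_4 = A·v_3 = (6, 2).

v_4 = (6, 2)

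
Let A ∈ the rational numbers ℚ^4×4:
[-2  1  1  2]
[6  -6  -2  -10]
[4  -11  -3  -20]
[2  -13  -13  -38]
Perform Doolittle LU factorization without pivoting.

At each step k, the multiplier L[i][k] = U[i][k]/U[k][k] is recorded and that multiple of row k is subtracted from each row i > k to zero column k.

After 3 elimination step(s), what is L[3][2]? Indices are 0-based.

Step 1: pivot at (0,0) is -2.
  row1 ← row1 − (-3)·row0  ⇒  L[1][0]=-3, U row1=(0, -3, 1, -4)
  row2 ← row2 − (-2)·row0  ⇒  L[2][0]=-2, U row2=(0, -9, -1, -16)
  row3 ← row3 − (-1)·row0  ⇒  L[3][0]=-1, U row3=(0, -12, -12, -36)
Step 2: pivot at (1,1) is -3.
  row2 ← row2 − (3)·row1  ⇒  L[2][1]=3, U row2=(0, 0, -4, -4)
  row3 ← row3 − (4)·row1  ⇒  L[3][1]=4, U row3=(0, 0, -16, -20)
Step 3: pivot at (2,2) is -4.
  row3 ← row3 − (4)·row2  ⇒  L[3][2]=4, U row3=(0, 0, 0, -4)

L[3][2] = 4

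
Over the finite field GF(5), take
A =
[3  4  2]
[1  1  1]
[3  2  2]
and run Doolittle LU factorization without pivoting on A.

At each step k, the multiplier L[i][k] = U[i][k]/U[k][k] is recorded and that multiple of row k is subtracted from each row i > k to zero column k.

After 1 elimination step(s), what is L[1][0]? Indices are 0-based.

L[1][0] = 2

Step 1: pivot at (0,0) is 3.
  row1 ← row1 − (2)·row0  ⇒  L[1][0]=2, U row1=(0, 3, 2)
  row2 ← row2 − (1)·row0  ⇒  L[2][0]=1, U row2=(0, 3, 0)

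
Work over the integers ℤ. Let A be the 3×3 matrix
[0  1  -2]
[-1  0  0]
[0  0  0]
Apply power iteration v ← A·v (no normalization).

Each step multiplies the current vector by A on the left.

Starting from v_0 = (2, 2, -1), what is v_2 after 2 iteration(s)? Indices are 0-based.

v_0 = (2, 2, -1).
v_1 = A·v_0 = (4, -2, 0).
v_2 = A·v_1 = (-2, -4, 0).

v_2 = (-2, -4, 0)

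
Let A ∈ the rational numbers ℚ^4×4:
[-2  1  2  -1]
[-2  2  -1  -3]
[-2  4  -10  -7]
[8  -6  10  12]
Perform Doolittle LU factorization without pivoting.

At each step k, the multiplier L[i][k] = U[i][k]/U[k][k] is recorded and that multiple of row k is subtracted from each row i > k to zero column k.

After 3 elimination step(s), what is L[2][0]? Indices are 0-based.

k=0: U[0][0]=-2
  eliminate (1,0): mult=1, new row 1: (0, 1, -3, -2); set L[1][0]=1
  eliminate (2,0): mult=1, new row 2: (0, 3, -12, -6); set L[2][0]=1
  eliminate (3,0): mult=-4, new row 3: (0, -2, 18, 8); set L[3][0]=-4
k=1: U[1][1]=1
  eliminate (2,1): mult=3, new row 2: (0, 0, -3, 0); set L[2][1]=3
  eliminate (3,1): mult=-2, new row 3: (0, 0, 12, 4); set L[3][1]=-2
k=2: U[2][2]=-3
  eliminate (3,2): mult=-4, new row 3: (0, 0, 0, 4); set L[3][2]=-4

L[2][0] = 1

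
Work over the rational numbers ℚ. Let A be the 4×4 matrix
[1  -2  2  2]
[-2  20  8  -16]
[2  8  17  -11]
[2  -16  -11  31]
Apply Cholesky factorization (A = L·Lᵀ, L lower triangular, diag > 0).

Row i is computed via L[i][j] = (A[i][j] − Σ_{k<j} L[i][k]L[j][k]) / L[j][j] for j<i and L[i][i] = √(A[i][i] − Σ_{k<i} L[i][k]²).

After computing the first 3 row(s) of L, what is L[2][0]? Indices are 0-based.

Step 1: L[0][0] = √(1) = 1.
  L[1][0] = (-2) / L[0][0] = -2.
Step 2: L[1][1] = √(16) = 4.
  L[2][0] = (2) / L[0][0] = 2.
  L[2][1] = (12) / L[1][1] = 3.
Step 3: L[2][2] = √(4) = 2.

L[2][0] = 2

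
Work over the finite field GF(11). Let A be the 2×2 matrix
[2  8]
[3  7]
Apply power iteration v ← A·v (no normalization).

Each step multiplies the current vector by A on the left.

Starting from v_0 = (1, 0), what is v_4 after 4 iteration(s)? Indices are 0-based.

v_0 = (1, 0).
v_1 = A·v_0 = (2, 3).
v_2 = A·v_1 = (6, 5).
v_3 = A·v_2 = (8, 9).
v_4 = A·v_3 = (0, 10).

v_4 = (0, 10)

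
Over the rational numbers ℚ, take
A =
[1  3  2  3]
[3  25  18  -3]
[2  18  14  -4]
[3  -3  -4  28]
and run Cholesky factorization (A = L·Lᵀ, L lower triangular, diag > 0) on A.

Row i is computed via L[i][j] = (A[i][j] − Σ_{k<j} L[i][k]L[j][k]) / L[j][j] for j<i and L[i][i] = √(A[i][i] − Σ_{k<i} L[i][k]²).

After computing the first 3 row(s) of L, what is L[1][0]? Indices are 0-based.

L[1][0] = 3

Step 1: L[0][0] = √(1) = 1.
  L[1][0] = (3) / L[0][0] = 3.
Step 2: L[1][1] = √(16) = 4.
  L[2][0] = (2) / L[0][0] = 2.
  L[2][1] = (12) / L[1][1] = 3.
Step 3: L[2][2] = √(1) = 1.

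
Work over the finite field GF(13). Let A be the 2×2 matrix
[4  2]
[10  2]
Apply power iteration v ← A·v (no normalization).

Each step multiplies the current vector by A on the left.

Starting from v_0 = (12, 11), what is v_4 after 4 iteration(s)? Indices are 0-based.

v_4 = (2, 9)

v_0 = (12, 11).
v_1 = A·v_0 = (5, 12).
v_2 = A·v_1 = (5, 9).
v_3 = A·v_2 = (12, 3).
v_4 = A·v_3 = (2, 9).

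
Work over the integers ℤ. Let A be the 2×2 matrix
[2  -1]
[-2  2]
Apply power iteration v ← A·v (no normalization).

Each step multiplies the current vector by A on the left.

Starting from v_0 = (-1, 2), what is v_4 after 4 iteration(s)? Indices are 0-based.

v_0 = (-1, 2).
v_1 = A·v_0 = (-4, 6).
v_2 = A·v_1 = (-14, 20).
v_3 = A·v_2 = (-48, 68).
v_4 = A·v_3 = (-164, 232).

v_4 = (-164, 232)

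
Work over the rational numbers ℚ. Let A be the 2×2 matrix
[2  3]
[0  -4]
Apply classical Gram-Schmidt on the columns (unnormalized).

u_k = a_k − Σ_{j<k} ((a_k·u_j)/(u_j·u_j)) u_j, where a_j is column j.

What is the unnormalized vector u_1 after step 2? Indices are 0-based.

Step 1: u_0 = a_0 = (2, 0).
Step 2: u_1 = a_1 − (3/2)·u_0 = (0, -4).

u_1 = (0, -4)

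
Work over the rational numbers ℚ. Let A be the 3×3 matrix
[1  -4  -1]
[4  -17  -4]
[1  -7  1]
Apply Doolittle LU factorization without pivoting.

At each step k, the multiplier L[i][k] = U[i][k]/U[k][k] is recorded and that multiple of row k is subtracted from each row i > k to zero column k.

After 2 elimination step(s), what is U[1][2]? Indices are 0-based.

U[1][2] = 0

Step 1: pivot at (0,0) is 1.
  row1 ← row1 − (4)·row0  ⇒  L[1][0]=4, U row1=(0, -1, 0)
  row2 ← row2 − (1)·row0  ⇒  L[2][0]=1, U row2=(0, -3, 2)
Step 2: pivot at (1,1) is -1.
  row2 ← row2 − (3)·row1  ⇒  L[2][1]=3, U row2=(0, 0, 2)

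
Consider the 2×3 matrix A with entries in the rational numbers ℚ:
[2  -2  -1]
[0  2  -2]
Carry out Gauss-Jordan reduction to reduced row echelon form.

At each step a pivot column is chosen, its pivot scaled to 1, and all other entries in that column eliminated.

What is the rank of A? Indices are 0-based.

rank = 2

pivot(0,0)=2: scale R0 → (1, -1, -1/2)
pivot(1,1)=2: scale R1 → (0, 1, -1)
  clear (0,1): R0 −= (-1)R1 → (1, 0, -3/2)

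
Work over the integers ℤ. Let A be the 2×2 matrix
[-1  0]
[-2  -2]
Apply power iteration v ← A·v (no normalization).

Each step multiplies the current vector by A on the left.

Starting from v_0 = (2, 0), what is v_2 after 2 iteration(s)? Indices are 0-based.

v_0 = (2, 0).
v_1 = A·v_0 = (-2, -4).
v_2 = A·v_1 = (2, 12).

v_2 = (2, 12)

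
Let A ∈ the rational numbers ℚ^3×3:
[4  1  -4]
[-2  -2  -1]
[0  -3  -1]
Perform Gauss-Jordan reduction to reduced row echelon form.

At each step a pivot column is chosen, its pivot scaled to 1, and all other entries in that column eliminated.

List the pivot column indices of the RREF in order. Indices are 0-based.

pivot columns: 0, 1, 2

step 1: normalize row 0 (÷4) = (1, 1/4, -1)
  row 1: subtract -2×row0 = (0, -3/2, -3)
step 2: normalize row 1 (÷-3/2) = (0, 1, 2)
  row 0: subtract 1/4×row1 = (1, 0, -3/2)
  row 2: subtract -3×row1 = (0, 0, 5)
step 3: normalize row 2 (÷5) = (0, 0, 1)
  row 0: subtract -3/2×row2 = (1, 0, 0)
  row 1: subtract 2×row2 = (0, 1, 0)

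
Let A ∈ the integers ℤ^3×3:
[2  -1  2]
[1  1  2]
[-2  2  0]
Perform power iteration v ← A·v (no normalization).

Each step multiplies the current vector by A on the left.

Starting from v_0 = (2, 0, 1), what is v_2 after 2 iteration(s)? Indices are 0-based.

v_2 = (0, 2, -4)

v_0 = (2, 0, 1).
v_1 = A·v_0 = (6, 4, -4).
v_2 = A·v_1 = (0, 2, -4).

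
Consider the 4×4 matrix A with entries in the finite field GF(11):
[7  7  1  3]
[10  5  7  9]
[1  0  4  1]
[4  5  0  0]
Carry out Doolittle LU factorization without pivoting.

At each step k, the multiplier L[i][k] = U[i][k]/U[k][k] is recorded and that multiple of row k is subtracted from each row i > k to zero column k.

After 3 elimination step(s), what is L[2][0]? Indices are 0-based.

[col 0] pivot 7
  R1 -= 3*R0 → (0, 6, 4, 0)  (L[1][0] := 3)
  R2 -= 8*R0 → (0, 10, 7, 10)  (L[2][0] := 8)
  R3 -= 10*R0 → (0, 1, 1, 3)  (L[3][0] := 10)
[col 1] pivot 6
  R2 -= 9*R1 → (0, 0, 4, 10)  (L[2][1] := 9)
  R3 -= 2*R1 → (0, 0, 4, 3)  (L[3][1] := 2)
[col 2] pivot 4
  R3 -= 1*R2 → (0, 0, 0, 4)  (L[3][2] := 1)

L[2][0] = 8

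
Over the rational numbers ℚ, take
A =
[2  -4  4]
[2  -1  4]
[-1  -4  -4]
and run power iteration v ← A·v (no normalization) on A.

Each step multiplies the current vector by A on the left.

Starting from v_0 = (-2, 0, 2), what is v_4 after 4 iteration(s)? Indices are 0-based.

v_4 = (560, 476, -304)

v_0 = (-2, 0, 2).
v_1 = A·v_0 = (4, 4, -6).
v_2 = A·v_1 = (-32, -20, 4).
v_3 = A·v_2 = (32, -28, 96).
v_4 = A·v_3 = (560, 476, -304).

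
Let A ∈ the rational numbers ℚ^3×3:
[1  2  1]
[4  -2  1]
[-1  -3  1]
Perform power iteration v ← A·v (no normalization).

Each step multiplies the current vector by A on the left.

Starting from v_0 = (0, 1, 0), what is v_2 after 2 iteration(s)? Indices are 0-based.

v_2 = (-5, 9, 1)

v_0 = (0, 1, 0).
v_1 = A·v_0 = (2, -2, -3).
v_2 = A·v_1 = (-5, 9, 1).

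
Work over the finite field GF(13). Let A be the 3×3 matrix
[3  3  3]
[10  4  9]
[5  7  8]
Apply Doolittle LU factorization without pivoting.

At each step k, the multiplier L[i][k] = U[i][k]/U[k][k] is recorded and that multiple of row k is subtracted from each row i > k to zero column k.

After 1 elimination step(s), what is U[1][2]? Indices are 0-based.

k=0: U[0][0]=3
  eliminate (1,0): mult=12, new row 1: (0, 7, 12); set L[1][0]=12
  eliminate (2,0): mult=6, new row 2: (0, 2, 3); set L[2][0]=6

U[1][2] = 12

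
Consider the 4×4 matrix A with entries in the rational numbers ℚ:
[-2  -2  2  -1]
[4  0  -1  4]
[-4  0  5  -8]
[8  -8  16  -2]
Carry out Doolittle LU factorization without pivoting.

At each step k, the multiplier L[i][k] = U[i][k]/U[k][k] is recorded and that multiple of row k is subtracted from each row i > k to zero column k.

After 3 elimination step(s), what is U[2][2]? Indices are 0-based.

k=0: U[0][0]=-2
  eliminate (1,0): mult=-2, new row 1: (0, -4, 3, 2); set L[1][0]=-2
  eliminate (2,0): mult=2, new row 2: (0, 4, 1, -6); set L[2][0]=2
  eliminate (3,0): mult=-4, new row 3: (0, -16, 24, -6); set L[3][0]=-4
k=1: U[1][1]=-4
  eliminate (2,1): mult=-1, new row 2: (0, 0, 4, -4); set L[2][1]=-1
  eliminate (3,1): mult=4, new row 3: (0, 0, 12, -14); set L[3][1]=4
k=2: U[2][2]=4
  eliminate (3,2): mult=3, new row 3: (0, 0, 0, -2); set L[3][2]=3

U[2][2] = 4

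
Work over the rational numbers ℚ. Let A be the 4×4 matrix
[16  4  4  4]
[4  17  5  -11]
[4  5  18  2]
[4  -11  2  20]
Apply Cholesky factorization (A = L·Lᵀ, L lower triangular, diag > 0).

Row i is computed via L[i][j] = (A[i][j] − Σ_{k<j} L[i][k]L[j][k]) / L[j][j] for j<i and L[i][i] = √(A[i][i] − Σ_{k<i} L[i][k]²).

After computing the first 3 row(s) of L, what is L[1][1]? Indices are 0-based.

L[1][1] = 4

Step 1: L[0][0] = √(16) = 4.
  L[1][0] = (4) / L[0][0] = 1.
Step 2: L[1][1] = √(16) = 4.
  L[2][0] = (4) / L[0][0] = 1.
  L[2][1] = (4) / L[1][1] = 1.
Step 3: L[2][2] = √(16) = 4.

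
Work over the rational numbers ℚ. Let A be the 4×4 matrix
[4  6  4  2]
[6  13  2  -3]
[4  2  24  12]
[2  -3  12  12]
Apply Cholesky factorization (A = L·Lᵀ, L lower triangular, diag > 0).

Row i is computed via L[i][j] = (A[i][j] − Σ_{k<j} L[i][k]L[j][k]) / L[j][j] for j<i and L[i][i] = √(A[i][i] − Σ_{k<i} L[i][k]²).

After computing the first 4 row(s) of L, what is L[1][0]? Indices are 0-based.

L[1][0] = 3

Step 1: L[0][0] = √(4) = 2.
  L[1][0] = (6) / L[0][0] = 3.
Step 2: L[1][1] = √(4) = 2.
  L[2][0] = (4) / L[0][0] = 2.
  L[2][1] = (-4) / L[1][1] = -2.
Step 3: L[2][2] = √(16) = 4.
  L[3][0] = (2) / L[0][0] = 1.
  L[3][1] = (-6) / L[1][1] = -3.
  L[3][2] = (4) / L[2][2] = 1.
Step 4: L[3][3] = √(1) = 1.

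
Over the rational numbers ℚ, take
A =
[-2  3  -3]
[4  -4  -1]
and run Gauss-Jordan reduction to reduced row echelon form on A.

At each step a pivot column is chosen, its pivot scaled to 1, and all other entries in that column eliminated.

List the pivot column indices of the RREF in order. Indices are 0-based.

pivot(0,0)=-2: scale R0 → (1, -3/2, 3/2)
  clear (1,0): R1 −= (4)R0 → (0, 2, -7)
pivot(1,1)=2: scale R1 → (0, 1, -7/2)
  clear (0,1): R0 −= (-3/2)R1 → (1, 0, -15/4)

pivot columns: 0, 1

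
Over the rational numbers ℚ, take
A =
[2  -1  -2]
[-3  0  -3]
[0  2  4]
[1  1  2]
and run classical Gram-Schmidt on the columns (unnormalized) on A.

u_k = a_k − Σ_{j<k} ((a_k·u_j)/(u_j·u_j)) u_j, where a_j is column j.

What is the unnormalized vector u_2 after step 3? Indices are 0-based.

Step 1: u_0 = a_0 = (2, -3, 0, 1).
Step 2: u_1 = a_1 − (-1/14)·u_0 = (-6/7, -3/14, 2, 15/14).
Step 3: u_2 = a_2 − (1/2)·u_0 − (175/83)·u_1 = (-99/83, -87/83, -18/83, -63/83).

u_2 = (-99/83, -87/83, -18/83, -63/83)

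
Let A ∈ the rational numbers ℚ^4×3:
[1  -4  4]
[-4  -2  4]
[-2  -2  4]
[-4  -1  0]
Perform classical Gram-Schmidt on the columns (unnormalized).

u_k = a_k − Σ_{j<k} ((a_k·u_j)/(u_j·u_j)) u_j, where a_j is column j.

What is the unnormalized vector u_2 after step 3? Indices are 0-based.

u_2 = (-536/781, 772/781, 1004/781, -128/71)

Step 1: u_0 = a_0 = (1, -4, -2, -4).
Step 2: u_1 = a_1 − (12/37)·u_0 = (-160/37, -26/37, -50/37, 11/37).
Step 3: u_2 = a_2 − (-20/37)·u_0 − (-944/781)·u_1 = (-536/781, 772/781, 1004/781, -128/71).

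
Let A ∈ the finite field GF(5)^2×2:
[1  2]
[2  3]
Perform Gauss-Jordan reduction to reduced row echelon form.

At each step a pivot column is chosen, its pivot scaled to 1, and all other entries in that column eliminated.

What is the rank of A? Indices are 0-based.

[1] R0 /= 1  ⇒  (1, 2)
     R1 -= 2·R0  ⇒  (0, 4)
[2] R1 /= 4  ⇒  (0, 1)
     R0 -= 2·R1  ⇒  (1, 0)

rank = 2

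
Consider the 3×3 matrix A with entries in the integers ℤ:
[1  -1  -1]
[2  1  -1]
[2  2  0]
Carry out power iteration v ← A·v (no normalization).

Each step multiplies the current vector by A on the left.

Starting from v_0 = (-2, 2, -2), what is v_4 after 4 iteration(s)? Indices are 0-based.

v_0 = (-2, 2, -2).
v_1 = A·v_0 = (-2, 0, 0).
v_2 = A·v_1 = (-2, -4, -4).
v_3 = A·v_2 = (6, -4, -12).
v_4 = A·v_3 = (22, 20, 4).

v_4 = (22, 20, 4)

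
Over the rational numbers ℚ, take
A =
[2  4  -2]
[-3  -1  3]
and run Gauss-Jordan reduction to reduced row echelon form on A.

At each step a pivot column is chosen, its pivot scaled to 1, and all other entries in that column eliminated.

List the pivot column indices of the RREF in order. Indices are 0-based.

pivot columns: 0, 1

[1] R0 /= 2  ⇒  (1, 2, -1)
     R1 -= -3·R0  ⇒  (0, 5, 0)
[2] R1 /= 5  ⇒  (0, 1, 0)
     R0 -= 2·R1  ⇒  (1, 0, -1)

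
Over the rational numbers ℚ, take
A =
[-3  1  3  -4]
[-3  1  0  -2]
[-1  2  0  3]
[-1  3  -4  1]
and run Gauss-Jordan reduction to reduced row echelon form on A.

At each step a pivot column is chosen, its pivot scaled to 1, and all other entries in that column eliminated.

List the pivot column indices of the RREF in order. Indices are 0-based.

[1] R0 /= -3  ⇒  (1, -1/3, -1, 4/3)
     R1 -= -3·R0  ⇒  (0, 0, -3, 2)
     R2 -= -1·R0  ⇒  (0, 5/3, -1, 13/3)
     R3 -= -1·R0  ⇒  (0, 8/3, -5, 7/3)
[2] R1 <-> R2
[2] R1 /= 5/3  ⇒  (0, 1, -3/5, 13/5)
     R0 -= -1/3·R1  ⇒  (1, 0, -6/5, 11/5)
     R3 -= 8/3·R1  ⇒  (0, 0, -17/5, -23/5)
[3] R2 /= -3  ⇒  (0, 0, 1, -2/3)
     R0 -= -6/5·R2  ⇒  (1, 0, 0, 7/5)
     R1 -= -3/5·R2  ⇒  (0, 1, 0, 11/5)
     R3 -= -17/5·R2  ⇒  (0, 0, 0, -103/15)
[4] R3 /= -103/15  ⇒  (0, 0, 0, 1)
     R0 -= 7/5·R3  ⇒  (1, 0, 0, 0)
     R1 -= 11/5·R3  ⇒  (0, 1, 0, 0)
     R2 -= -2/3·R3  ⇒  (0, 0, 1, 0)

pivot columns: 0, 1, 2, 3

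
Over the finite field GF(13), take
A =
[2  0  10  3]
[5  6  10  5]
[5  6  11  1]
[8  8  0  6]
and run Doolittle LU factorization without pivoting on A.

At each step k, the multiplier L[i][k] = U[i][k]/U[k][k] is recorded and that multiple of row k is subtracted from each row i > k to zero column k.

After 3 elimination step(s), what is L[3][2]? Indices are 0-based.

L[3][2] = 6

k=0: U[0][0]=2
  eliminate (1,0): mult=9, new row 1: (0, 6, 11, 4); set L[1][0]=9
  eliminate (2,0): mult=9, new row 2: (0, 6, 12, 0); set L[2][0]=9
  eliminate (3,0): mult=4, new row 3: (0, 8, 12, 7); set L[3][0]=4
k=1: U[1][1]=6
  eliminate (2,1): mult=1, new row 2: (0, 0, 1, 9); set L[2][1]=1
  eliminate (3,1): mult=10, new row 3: (0, 0, 6, 6); set L[3][1]=10
k=2: U[2][2]=1
  eliminate (3,2): mult=6, new row 3: (0, 0, 0, 4); set L[3][2]=6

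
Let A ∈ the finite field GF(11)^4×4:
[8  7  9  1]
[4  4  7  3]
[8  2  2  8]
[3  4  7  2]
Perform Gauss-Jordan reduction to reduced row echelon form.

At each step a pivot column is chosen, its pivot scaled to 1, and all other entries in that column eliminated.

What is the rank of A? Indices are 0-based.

[1] R0 /= 8  ⇒  (1, 5, 8, 7)
     R1 -= 4·R0  ⇒  (0, 6, 8, 8)
     R2 -= 8·R0  ⇒  (0, 6, 4, 7)
     R3 -= 3·R0  ⇒  (0, 0, 5, 3)
[2] R1 /= 6  ⇒  (0, 1, 5, 5)
     R0 -= 5·R1  ⇒  (1, 0, 5, 4)
     R2 -= 6·R1  ⇒  (0, 0, 7, 10)
[3] R2 /= 7  ⇒  (0, 0, 1, 3)
     R0 -= 5·R2  ⇒  (1, 0, 0, 0)
     R1 -= 5·R2  ⇒  (0, 1, 0, 1)
     R3 -= 5·R2  ⇒  (0, 0, 0, 10)
[4] R3 /= 10  ⇒  (0, 0, 0, 1)
     R1 -= 1·R3  ⇒  (0, 1, 0, 0)
     R2 -= 3·R3  ⇒  (0, 0, 1, 0)

rank = 4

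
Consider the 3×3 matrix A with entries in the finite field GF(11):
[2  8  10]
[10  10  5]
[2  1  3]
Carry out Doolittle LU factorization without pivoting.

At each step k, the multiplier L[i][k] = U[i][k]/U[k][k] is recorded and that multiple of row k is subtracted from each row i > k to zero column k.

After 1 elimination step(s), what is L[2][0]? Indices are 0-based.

[col 0] pivot 2
  R1 -= 5*R0 → (0, 3, 10)  (L[1][0] := 5)
  R2 -= 1*R0 → (0, 4, 4)  (L[2][0] := 1)

L[2][0] = 1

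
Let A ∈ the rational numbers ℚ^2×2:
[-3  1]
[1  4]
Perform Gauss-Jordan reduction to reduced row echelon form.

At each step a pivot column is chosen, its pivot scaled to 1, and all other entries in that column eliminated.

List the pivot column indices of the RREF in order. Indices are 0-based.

pivot columns: 0, 1

step 1: normalize row 0 (÷-3) = (1, -1/3)
  row 1: subtract 1×row0 = (0, 13/3)
step 2: normalize row 1 (÷13/3) = (0, 1)
  row 0: subtract -1/3×row1 = (1, 0)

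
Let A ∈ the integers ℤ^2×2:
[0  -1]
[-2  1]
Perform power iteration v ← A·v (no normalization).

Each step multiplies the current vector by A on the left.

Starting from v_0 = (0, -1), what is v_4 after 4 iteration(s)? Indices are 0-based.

v_4 = (5, -11)

v_0 = (0, -1).
v_1 = A·v_0 = (1, -1).
v_2 = A·v_1 = (1, -3).
v_3 = A·v_2 = (3, -5).
v_4 = A·v_3 = (5, -11).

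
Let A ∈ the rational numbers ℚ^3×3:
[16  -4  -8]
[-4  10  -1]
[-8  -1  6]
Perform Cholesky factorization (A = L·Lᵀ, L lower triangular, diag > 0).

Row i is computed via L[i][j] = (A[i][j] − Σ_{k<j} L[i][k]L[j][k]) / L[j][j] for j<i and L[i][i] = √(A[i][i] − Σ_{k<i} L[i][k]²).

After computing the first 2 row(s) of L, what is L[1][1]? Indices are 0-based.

L[1][1] = 3

Step 1: L[0][0] = √(16) = 4.
  L[1][0] = (-4) / L[0][0] = -1.
Step 2: L[1][1] = √(9) = 3.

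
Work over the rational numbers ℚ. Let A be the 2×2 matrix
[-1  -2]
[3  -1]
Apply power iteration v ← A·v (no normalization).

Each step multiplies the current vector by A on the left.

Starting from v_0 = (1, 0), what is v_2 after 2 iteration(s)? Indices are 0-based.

v_0 = (1, 0).
v_1 = A·v_0 = (-1, 3).
v_2 = A·v_1 = (-5, -6).

v_2 = (-5, -6)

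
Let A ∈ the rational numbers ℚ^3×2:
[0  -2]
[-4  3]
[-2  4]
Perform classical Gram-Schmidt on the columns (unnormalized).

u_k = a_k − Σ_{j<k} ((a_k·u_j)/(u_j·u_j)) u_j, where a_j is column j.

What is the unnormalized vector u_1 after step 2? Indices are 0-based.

u_1 = (-2, -1, 2)

Step 1: u_0 = a_0 = (0, -4, -2).
Step 2: u_1 = a_1 − (-1)·u_0 = (-2, -1, 2).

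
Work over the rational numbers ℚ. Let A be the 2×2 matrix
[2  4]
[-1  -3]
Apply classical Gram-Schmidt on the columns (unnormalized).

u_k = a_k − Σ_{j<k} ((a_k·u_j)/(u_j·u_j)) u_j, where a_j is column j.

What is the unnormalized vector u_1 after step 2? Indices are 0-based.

Step 1: u_0 = a_0 = (2, -1).
Step 2: u_1 = a_1 − (11/5)·u_0 = (-2/5, -4/5).

u_1 = (-2/5, -4/5)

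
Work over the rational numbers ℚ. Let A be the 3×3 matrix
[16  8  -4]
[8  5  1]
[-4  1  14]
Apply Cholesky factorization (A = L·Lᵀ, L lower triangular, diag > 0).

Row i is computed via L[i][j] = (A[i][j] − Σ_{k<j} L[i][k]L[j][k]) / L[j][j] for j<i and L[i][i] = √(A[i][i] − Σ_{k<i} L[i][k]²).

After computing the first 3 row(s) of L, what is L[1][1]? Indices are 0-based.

L[1][1] = 1

Step 1: L[0][0] = √(16) = 4.
  L[1][0] = (8) / L[0][0] = 2.
Step 2: L[1][1] = √(1) = 1.
  L[2][0] = (-4) / L[0][0] = -1.
  L[2][1] = (3) / L[1][1] = 3.
Step 3: L[2][2] = √(4) = 2.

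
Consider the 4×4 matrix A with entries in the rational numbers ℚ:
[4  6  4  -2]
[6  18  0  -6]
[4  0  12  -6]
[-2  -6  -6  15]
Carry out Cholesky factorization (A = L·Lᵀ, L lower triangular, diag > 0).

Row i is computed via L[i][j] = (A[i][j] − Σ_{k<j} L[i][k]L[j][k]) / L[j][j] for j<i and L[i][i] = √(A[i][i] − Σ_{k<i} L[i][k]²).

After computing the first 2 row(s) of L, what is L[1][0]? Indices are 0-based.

Step 1: L[0][0] = √(4) = 2.
  L[1][0] = (6) / L[0][0] = 3.
Step 2: L[1][1] = √(9) = 3.

L[1][0] = 3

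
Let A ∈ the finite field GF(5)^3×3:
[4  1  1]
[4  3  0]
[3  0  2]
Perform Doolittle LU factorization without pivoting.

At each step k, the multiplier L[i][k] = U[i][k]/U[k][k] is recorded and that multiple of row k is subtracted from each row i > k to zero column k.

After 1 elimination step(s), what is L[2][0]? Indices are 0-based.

k=0: U[0][0]=4
  eliminate (1,0): mult=1, new row 1: (0, 2, 4); set L[1][0]=1
  eliminate (2,0): mult=2, new row 2: (0, 3, 0); set L[2][0]=2

L[2][0] = 2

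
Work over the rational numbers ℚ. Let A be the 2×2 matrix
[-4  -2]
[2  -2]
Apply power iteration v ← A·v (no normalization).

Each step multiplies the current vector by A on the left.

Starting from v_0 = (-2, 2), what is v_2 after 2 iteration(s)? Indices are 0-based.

v_0 = (-2, 2).
v_1 = A·v_0 = (4, -8).
v_2 = A·v_1 = (0, 24).

v_2 = (0, 24)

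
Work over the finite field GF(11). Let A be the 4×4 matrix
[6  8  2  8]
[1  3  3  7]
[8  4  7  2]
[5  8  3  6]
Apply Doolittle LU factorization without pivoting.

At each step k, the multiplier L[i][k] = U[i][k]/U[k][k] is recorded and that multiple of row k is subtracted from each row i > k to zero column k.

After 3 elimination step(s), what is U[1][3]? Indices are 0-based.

U[1][3] = 2

Step 1: pivot at (0,0) is 6.
  row1 ← row1 − (2)·row0  ⇒  L[1][0]=2, U row1=(0, 9, 10, 2)
  row2 ← row2 − (5)·row0  ⇒  L[2][0]=5, U row2=(0, 8, 8, 6)
  row3 ← row3 − (10)·row0  ⇒  L[3][0]=10, U row3=(0, 5, 5, 3)
Step 2: pivot at (1,1) is 9.
  row2 ← row2 − (7)·row1  ⇒  L[2][1]=7, U row2=(0, 0, 4, 3)
  row3 ← row3 − (3)·row1  ⇒  L[3][1]=3, U row3=(0, 0, 8, 8)
Step 3: pivot at (2,2) is 4.
  row3 ← row3 − (2)·row2  ⇒  L[3][2]=2, U row3=(0, 0, 0, 2)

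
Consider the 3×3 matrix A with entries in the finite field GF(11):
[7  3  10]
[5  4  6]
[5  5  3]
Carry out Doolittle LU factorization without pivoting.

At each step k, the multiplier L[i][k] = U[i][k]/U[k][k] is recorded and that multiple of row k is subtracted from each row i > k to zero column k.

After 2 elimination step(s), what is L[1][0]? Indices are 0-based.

k=0: U[0][0]=7
  eliminate (1,0): mult=7, new row 1: (0, 5, 2); set L[1][0]=7
  eliminate (2,0): mult=7, new row 2: (0, 6, 10); set L[2][0]=7
k=1: U[1][1]=5
  eliminate (2,1): mult=10, new row 2: (0, 0, 1); set L[2][1]=10

L[1][0] = 7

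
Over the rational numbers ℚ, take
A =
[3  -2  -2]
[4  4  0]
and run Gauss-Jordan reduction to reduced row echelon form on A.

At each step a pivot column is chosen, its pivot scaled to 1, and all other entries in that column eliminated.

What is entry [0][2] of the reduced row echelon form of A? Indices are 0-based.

[1] R0 /= 3  ⇒  (1, -2/3, -2/3)
     R1 -= 4·R0  ⇒  (0, 20/3, 8/3)
[2] R1 /= 20/3  ⇒  (0, 1, 2/5)
     R0 -= -2/3·R1  ⇒  (1, 0, -2/5)

M[0][2] = -2/5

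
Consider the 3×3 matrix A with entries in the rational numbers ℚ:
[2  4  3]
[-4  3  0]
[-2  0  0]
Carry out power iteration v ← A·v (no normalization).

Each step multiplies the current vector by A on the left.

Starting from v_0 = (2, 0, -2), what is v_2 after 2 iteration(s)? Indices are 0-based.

v_2 = (-48, -16, 4)

v_0 = (2, 0, -2).
v_1 = A·v_0 = (-2, -8, -4).
v_2 = A·v_1 = (-48, -16, 4).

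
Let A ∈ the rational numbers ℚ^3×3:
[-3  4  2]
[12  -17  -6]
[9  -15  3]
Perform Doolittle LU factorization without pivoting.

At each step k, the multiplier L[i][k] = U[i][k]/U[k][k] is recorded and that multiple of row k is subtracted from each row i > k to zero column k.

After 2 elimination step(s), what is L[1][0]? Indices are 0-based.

[col 0] pivot -3
  R1 -= -4*R0 → (0, -1, 2)  (L[1][0] := -4)
  R2 -= -3*R0 → (0, -3, 9)  (L[2][0] := -3)
[col 1] pivot -1
  R2 -= 3*R1 → (0, 0, 3)  (L[2][1] := 3)

L[1][0] = -4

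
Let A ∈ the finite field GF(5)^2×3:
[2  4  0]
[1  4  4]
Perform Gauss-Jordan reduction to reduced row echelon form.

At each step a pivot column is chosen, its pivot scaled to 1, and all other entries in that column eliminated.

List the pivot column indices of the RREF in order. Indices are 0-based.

step 1: normalize row 0 (÷2) = (1, 2, 0)
  row 1: subtract 1×row0 = (0, 2, 4)
step 2: normalize row 1 (÷2) = (0, 1, 2)
  row 0: subtract 2×row1 = (1, 0, 1)

pivot columns: 0, 1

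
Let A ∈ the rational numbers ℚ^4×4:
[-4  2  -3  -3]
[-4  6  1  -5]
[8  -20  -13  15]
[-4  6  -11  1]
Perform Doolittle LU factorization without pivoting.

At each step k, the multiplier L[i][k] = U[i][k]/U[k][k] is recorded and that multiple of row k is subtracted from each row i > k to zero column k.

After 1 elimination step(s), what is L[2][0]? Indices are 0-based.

L[2][0] = -2

Step 1: pivot at (0,0) is -4.
  row1 ← row1 − (1)·row0  ⇒  L[1][0]=1, U row1=(0, 4, 4, -2)
  row2 ← row2 − (-2)·row0  ⇒  L[2][0]=-2, U row2=(0, -16, -19, 9)
  row3 ← row3 − (1)·row0  ⇒  L[3][0]=1, U row3=(0, 4, -8, 4)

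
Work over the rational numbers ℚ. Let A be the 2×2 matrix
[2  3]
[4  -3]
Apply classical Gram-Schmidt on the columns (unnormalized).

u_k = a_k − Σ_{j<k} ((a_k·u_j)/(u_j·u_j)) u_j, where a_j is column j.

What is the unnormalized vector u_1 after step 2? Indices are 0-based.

u_1 = (18/5, -9/5)

Step 1: u_0 = a_0 = (2, 4).
Step 2: u_1 = a_1 − (-3/10)·u_0 = (18/5, -9/5).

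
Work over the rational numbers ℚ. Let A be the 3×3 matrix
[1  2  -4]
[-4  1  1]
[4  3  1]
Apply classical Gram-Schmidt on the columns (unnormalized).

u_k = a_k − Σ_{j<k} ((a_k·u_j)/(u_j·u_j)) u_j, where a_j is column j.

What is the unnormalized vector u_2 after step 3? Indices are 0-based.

u_2 = (-624/181, 195/181, 351/181)

Step 1: u_0 = a_0 = (1, -4, 4).
Step 2: u_1 = a_1 − (10/33)·u_0 = (56/33, 73/33, 59/33).
Step 3: u_2 = a_2 − (-4/33)·u_0 − (-46/181)·u_1 = (-624/181, 195/181, 351/181).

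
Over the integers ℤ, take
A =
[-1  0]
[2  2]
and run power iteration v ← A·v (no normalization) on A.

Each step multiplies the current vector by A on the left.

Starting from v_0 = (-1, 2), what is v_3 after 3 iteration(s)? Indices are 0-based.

v_3 = (1, 10)

v_0 = (-1, 2).
v_1 = A·v_0 = (1, 2).
v_2 = A·v_1 = (-1, 6).
v_3 = A·v_2 = (1, 10).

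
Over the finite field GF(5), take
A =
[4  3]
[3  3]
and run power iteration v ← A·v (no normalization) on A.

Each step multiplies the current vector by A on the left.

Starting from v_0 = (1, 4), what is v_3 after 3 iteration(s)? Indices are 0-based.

v_0 = (1, 4).
v_1 = A·v_0 = (1, 0).
v_2 = A·v_1 = (4, 3).
v_3 = A·v_2 = (0, 1).

v_3 = (0, 1)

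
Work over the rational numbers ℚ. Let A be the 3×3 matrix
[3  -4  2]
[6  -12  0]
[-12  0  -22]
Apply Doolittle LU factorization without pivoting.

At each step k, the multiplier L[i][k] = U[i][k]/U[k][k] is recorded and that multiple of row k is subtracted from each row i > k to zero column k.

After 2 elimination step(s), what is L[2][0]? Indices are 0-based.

L[2][0] = -4

k=0: U[0][0]=3
  eliminate (1,0): mult=2, new row 1: (0, -4, -4); set L[1][0]=2
  eliminate (2,0): mult=-4, new row 2: (0, -16, -14); set L[2][0]=-4
k=1: U[1][1]=-4
  eliminate (2,1): mult=4, new row 2: (0, 0, 2); set L[2][1]=4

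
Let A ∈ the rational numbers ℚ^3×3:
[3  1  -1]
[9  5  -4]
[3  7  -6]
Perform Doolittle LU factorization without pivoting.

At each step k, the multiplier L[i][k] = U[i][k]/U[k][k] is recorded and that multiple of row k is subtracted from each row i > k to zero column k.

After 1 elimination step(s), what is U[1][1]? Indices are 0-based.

U[1][1] = 2

k=0: U[0][0]=3
  eliminate (1,0): mult=3, new row 1: (0, 2, -1); set L[1][0]=3
  eliminate (2,0): mult=1, new row 2: (0, 6, -5); set L[2][0]=1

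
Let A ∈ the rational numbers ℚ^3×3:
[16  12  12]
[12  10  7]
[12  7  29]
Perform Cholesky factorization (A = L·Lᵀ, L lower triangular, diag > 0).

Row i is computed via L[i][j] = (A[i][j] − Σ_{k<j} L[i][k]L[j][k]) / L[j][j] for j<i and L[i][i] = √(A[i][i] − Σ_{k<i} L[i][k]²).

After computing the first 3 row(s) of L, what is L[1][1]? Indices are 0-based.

L[1][1] = 1

Step 1: L[0][0] = √(16) = 4.
  L[1][0] = (12) / L[0][0] = 3.
Step 2: L[1][1] = √(1) = 1.
  L[2][0] = (12) / L[0][0] = 3.
  L[2][1] = (-2) / L[1][1] = -2.
Step 3: L[2][2] = √(16) = 4.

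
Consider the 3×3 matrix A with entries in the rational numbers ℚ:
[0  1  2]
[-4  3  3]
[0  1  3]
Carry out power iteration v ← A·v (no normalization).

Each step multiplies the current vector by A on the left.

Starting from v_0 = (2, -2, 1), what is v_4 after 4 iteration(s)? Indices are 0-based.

v_4 = (-186, -212, -240)

v_0 = (2, -2, 1).
v_1 = A·v_0 = (0, -11, 1).
v_2 = A·v_1 = (-9, -30, -8).
v_3 = A·v_2 = (-46, -78, -54).
v_4 = A·v_3 = (-186, -212, -240).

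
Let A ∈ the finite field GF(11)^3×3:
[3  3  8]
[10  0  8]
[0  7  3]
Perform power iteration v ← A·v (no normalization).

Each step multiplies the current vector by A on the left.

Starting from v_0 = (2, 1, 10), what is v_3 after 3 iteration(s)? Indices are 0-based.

v_0 = (2, 1, 10).
v_1 = A·v_0 = (1, 1, 4).
v_2 = A·v_1 = (5, 9, 8).
v_3 = A·v_2 = (7, 4, 10).

v_3 = (7, 4, 10)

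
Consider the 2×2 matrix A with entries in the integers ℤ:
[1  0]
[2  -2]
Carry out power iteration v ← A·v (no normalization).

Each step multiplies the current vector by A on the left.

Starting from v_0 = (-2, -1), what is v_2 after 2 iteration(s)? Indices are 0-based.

v_2 = (-2, 0)

v_0 = (-2, -1).
v_1 = A·v_0 = (-2, -2).
v_2 = A·v_1 = (-2, 0).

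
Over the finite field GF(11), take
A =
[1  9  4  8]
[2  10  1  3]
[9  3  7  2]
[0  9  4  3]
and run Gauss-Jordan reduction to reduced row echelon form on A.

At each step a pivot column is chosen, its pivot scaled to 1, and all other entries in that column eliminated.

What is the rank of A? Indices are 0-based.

pivot(0,0)=1: scale R0 → (1, 9, 4, 8)
  clear (1,0): R1 −= (2)R0 → (0, 3, 4, 9)
  clear (2,0): R2 −= (9)R0 → (0, 10, 4, 7)
pivot(1,1)=3: scale R1 → (0, 1, 5, 3)
  clear (0,1): R0 −= (9)R1 → (1, 0, 3, 3)
  clear (2,1): R2 −= (10)R1 → (0, 0, 9, 10)
  clear (3,1): R3 −= (9)R1 → (0, 0, 3, 9)
pivot(2,2)=9: scale R2 → (0, 0, 1, 6)
  clear (0,2): R0 −= (3)R2 → (1, 0, 0, 7)
  clear (1,2): R1 −= (5)R2 → (0, 1, 0, 6)
  clear (3,2): R3 −= (3)R2 → (0, 0, 0, 2)
pivot(3,3)=2: scale R3 → (0, 0, 0, 1)
  clear (0,3): R0 −= (7)R3 → (1, 0, 0, 0)
  clear (1,3): R1 −= (6)R3 → (0, 1, 0, 0)
  clear (2,3): R2 −= (6)R3 → (0, 0, 1, 0)

rank = 4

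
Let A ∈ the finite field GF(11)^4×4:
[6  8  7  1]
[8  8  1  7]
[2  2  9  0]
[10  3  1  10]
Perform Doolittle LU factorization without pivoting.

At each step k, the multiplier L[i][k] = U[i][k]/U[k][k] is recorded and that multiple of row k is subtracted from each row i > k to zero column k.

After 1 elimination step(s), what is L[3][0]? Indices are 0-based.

L[3][0] = 9

[col 0] pivot 6
  R1 -= 5*R0 → (0, 1, 10, 2)  (L[1][0] := 5)
  R2 -= 4*R0 → (0, 3, 3, 7)  (L[2][0] := 4)
  R3 -= 9*R0 → (0, 8, 4, 1)  (L[3][0] := 9)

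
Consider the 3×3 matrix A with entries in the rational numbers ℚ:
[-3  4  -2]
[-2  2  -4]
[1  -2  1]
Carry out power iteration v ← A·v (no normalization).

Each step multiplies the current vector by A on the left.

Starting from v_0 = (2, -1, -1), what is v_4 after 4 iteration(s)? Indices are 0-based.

v_0 = (2, -1, -1).
v_1 = A·v_0 = (-8, -2, 3).
v_2 = A·v_1 = (10, 0, -1).
v_3 = A·v_2 = (-28, -16, 9).
v_4 = A·v_3 = (2, -12, 13).

v_4 = (2, -12, 13)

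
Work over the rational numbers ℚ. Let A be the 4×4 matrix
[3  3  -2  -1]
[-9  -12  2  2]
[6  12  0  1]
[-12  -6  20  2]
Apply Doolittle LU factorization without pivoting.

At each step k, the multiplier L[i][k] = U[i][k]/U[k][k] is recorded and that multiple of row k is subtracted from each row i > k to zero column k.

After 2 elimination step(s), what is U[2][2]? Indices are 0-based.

U[2][2] = -4

Step 1: pivot at (0,0) is 3.
  row1 ← row1 − (-3)·row0  ⇒  L[1][0]=-3, U row1=(0, -3, -4, -1)
  row2 ← row2 − (2)·row0  ⇒  L[2][0]=2, U row2=(0, 6, 4, 3)
  row3 ← row3 − (-4)·row0  ⇒  L[3][0]=-4, U row3=(0, 6, 12, -2)
Step 2: pivot at (1,1) is -3.
  row2 ← row2 − (-2)·row1  ⇒  L[2][1]=-2, U row2=(0, 0, -4, 1)
  row3 ← row3 − (-2)·row1  ⇒  L[3][1]=-2, U row3=(0, 0, 4, -4)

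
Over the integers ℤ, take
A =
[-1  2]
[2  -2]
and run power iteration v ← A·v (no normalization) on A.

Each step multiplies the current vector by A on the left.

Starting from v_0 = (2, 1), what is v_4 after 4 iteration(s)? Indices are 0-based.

v_0 = (2, 1).
v_1 = A·v_0 = (0, 2).
v_2 = A·v_1 = (4, -4).
v_3 = A·v_2 = (-12, 16).
v_4 = A·v_3 = (44, -56).

v_4 = (44, -56)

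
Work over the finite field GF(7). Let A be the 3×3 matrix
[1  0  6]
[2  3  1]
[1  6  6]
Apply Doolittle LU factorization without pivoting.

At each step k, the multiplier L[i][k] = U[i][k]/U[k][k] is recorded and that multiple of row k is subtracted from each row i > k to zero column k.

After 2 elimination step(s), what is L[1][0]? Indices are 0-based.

Step 1: pivot at (0,0) is 1.
  row1 ← row1 − (2)·row0  ⇒  L[1][0]=2, U row1=(0, 3, 3)
  row2 ← row2 − (1)·row0  ⇒  L[2][0]=1, U row2=(0, 6, 0)
Step 2: pivot at (1,1) is 3.
  row2 ← row2 − (2)·row1  ⇒  L[2][1]=2, U row2=(0, 0, 1)

L[1][0] = 2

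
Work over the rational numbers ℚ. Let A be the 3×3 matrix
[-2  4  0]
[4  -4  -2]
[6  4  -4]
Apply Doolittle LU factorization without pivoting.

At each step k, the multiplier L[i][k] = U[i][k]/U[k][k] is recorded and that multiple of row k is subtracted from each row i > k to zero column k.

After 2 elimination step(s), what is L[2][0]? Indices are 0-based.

[col 0] pivot -2
  R1 -= -2*R0 → (0, 4, -2)  (L[1][0] := -2)
  R2 -= -3*R0 → (0, 16, -4)  (L[2][0] := -3)
[col 1] pivot 4
  R2 -= 4*R1 → (0, 0, 4)  (L[2][1] := 4)

L[2][0] = -3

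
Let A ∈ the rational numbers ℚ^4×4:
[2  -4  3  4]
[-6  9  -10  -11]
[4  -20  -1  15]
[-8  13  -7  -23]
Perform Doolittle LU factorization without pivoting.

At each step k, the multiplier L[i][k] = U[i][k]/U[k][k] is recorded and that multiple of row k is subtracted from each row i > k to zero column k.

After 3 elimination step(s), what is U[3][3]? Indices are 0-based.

U[3][3] = -2

[col 0] pivot 2
  R1 -= -3*R0 → (0, -3, -1, 1)  (L[1][0] := -3)
  R2 -= 2*R0 → (0, -12, -7, 7)  (L[2][0] := 2)
  R3 -= -4*R0 → (0, -3, 5, -7)  (L[3][0] := -4)
[col 1] pivot -3
  R2 -= 4*R1 → (0, 0, -3, 3)  (L[2][1] := 4)
  R3 -= 1*R1 → (0, 0, 6, -8)  (L[3][1] := 1)
[col 2] pivot -3
  R3 -= -2*R2 → (0, 0, 0, -2)  (L[3][2] := -2)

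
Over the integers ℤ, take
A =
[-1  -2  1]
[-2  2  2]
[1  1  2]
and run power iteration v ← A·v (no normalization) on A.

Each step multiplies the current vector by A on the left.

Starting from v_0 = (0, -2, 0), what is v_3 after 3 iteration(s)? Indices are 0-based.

v_0 = (0, -2, 0).
v_1 = A·v_0 = (4, -4, -2).
v_2 = A·v_1 = (2, -20, -4).
v_3 = A·v_2 = (34, -52, -26).

v_3 = (34, -52, -26)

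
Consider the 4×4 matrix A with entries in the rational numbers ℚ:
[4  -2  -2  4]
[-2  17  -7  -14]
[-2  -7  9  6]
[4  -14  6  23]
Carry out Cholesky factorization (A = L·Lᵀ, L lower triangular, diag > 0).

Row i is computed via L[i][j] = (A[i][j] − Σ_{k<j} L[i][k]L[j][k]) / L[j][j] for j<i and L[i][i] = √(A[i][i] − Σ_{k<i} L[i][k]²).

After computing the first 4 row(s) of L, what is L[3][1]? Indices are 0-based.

L[3][1] = -3

Step 1: L[0][0] = √(4) = 2.
  L[1][0] = (-2) / L[0][0] = -1.
Step 2: L[1][1] = √(16) = 4.
  L[2][0] = (-2) / L[0][0] = -1.
  L[2][1] = (-8) / L[1][1] = -2.
Step 3: L[2][2] = √(4) = 2.
  L[3][0] = (4) / L[0][0] = 2.
  L[3][1] = (-12) / L[1][1] = -3.
  L[3][2] = (2) / L[2][2] = 1.
Step 4: L[3][3] = √(9) = 3.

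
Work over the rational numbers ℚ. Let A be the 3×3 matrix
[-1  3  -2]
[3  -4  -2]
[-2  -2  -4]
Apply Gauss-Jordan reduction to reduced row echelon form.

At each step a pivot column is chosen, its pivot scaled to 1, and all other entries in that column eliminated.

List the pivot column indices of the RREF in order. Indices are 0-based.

pivot columns: 0, 1, 2

pivot(0,0)=-1: scale R0 → (1, -3, 2)
  clear (1,0): R1 −= (3)R0 → (0, 5, -8)
  clear (2,0): R2 −= (-2)R0 → (0, -8, 0)
pivot(1,1)=5: scale R1 → (0, 1, -8/5)
  clear (0,1): R0 −= (-3)R1 → (1, 0, -14/5)
  clear (2,1): R2 −= (-8)R1 → (0, 0, -64/5)
pivot(2,2)=-64/5: scale R2 → (0, 0, 1)
  clear (0,2): R0 −= (-14/5)R2 → (1, 0, 0)
  clear (1,2): R1 −= (-8/5)R2 → (0, 1, 0)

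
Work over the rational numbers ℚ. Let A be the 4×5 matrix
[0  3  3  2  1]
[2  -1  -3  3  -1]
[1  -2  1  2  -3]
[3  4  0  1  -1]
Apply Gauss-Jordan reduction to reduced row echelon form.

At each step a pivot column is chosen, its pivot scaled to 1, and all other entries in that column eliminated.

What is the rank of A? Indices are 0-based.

step 1: exchange rows 0,1
step 1: normalize row 0 (÷2) = (1, -1/2, -3/2, 3/2, -1/2)
  row 2: subtract 1×row0 = (0, -3/2, 5/2, 1/2, -5/2)
  row 3: subtract 3×row0 = (0, 11/2, 9/2, -7/2, 1/2)
step 2: normalize row 1 (÷3) = (0, 1, 1, 2/3, 1/3)
  row 0: subtract -1/2×row1 = (1, 0, -1, 11/6, -1/3)
  row 2: subtract -3/2×row1 = (0, 0, 4, 3/2, -2)
  row 3: subtract 11/2×row1 = (0, 0, -1, -43/6, -4/3)
step 3: normalize row 2 (÷4) = (0, 0, 1, 3/8, -1/2)
  row 0: subtract -1×row2 = (1, 0, 0, 53/24, -5/6)
  row 1: subtract 1×row2 = (0, 1, 0, 7/24, 5/6)
  row 3: subtract -1×row2 = (0, 0, 0, -163/24, -11/6)
step 4: normalize row 3 (÷-163/24) = (0, 0, 0, 1, 44/163)
  row 0: subtract 53/24×row3 = (1, 0, 0, 0, -233/163)
  row 1: subtract 7/24×row3 = (0, 1, 0, 0, 123/163)
  row 2: subtract 3/8×row3 = (0, 0, 1, 0, -98/163)

rank = 4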